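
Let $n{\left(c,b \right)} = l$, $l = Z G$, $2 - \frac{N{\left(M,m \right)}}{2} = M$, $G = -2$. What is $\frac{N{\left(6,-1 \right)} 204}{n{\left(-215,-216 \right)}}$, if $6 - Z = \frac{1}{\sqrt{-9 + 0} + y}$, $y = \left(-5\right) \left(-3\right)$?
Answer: $\frac{66672}{485} - \frac{144 i}{485} \approx 137.47 - 0.29691 i$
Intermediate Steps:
$N{\left(M,m \right)} = 4 - 2 M$
$y = 15$
$Z = 6 - \frac{15 - 3 i}{234}$ ($Z = 6 - \frac{1}{\sqrt{-9 + 0} + 15} = 6 - \frac{1}{\sqrt{-9} + 15} = 6 - \frac{1}{3 i + 15} = 6 - \frac{1}{15 + 3 i} = 6 - \frac{15 - 3 i}{234} \approx 5.9359 + 0.012821 i$)
$l = - \frac{463}{39} - \frac{i}{39}$ ($l = \left(\frac{463}{78} + \frac{i}{78}\right) \left(-2\right) = - \frac{463}{39} - \frac{i}{39} \approx -11.872 - 0.025641 i$)
$n{\left(c,b \right)} = - \frac{463}{39} - \frac{i}{39}$
$\frac{N{\left(6,-1 \right)} 204}{n{\left(-215,-216 \right)}} = \frac{\left(4 - 12\right) 204}{- \frac{463}{39} - \frac{i}{39}} = \left(4 - 12\right) 204 \frac{117 \left(- \frac{463}{39} + \frac{i}{39}\right)}{16490} = \left(-8\right) 204 \frac{117 \left(- \frac{463}{39} + \frac{i}{39}\right)}{16490} = - 1632 \frac{117 \left(- \frac{463}{39} + \frac{i}{39}\right)}{16490} = - \frac{5616 \left(- \frac{463}{39} + \frac{i}{39}\right)}{485}$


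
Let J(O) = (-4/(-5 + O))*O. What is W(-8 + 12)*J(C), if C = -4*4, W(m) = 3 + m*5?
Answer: -1472/21 ≈ -70.095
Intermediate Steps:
W(m) = 3 + 5*m
C = -16
J(O) = -4*O/(-5 + O)
W(-8 + 12)*J(C) = (3 + 5*(-8 + 12))*(-4*(-16)/(-5 - 16)) = (3 + 5*4)*(-4*(-16)/(-21)) = (3 + 20)*(-4*(-16)*(-1/21)) = 23*(-64/21) = -1472/21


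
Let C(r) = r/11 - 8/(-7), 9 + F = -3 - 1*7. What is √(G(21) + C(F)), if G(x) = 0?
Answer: 3*I*√385/77 ≈ 0.76447*I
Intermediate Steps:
F = -19 (F = -9 + (-3 - 1*7) = -9 + (-3 - 7) = -9 - 10 = -19)
C(r) = 8/7 + r/11 (C(r) = r*(1/11) - 8*(-⅐) = r/11 + 8/7 = 8/7 + r/11)
√(G(21) + C(F)) = √(0 + (8/7 + (1/11)*(-19))) = √(0 + (8/7 - 19/11)) = √(0 - 45/77) = √(-45/77) = 3*I*√385/77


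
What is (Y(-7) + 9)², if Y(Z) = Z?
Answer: 4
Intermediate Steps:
(Y(-7) + 9)² = (-7 + 9)² = 2² = 4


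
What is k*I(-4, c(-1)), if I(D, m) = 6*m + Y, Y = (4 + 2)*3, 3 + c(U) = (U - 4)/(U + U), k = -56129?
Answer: -841935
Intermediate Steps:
c(U) = -3 + (-4 + U)/(2*U) (c(U) = -3 + (U - 4)/(U + U) = -3 + (-4 + U)/((2*U)) = -3 + (-4 + U)*(1/(2*U)) = -3 + (-4 + U)/(2*U))
Y = 18 (Y = 6*3 = 18)
I(D, m) = 18 + 6*m (I(D, m) = 6*m + 18 = 18 + 6*m)
k*I(-4, c(-1)) = -56129*(18 + 6*(-5/2 - 2/(-1))) = -56129*(18 + 6*(-5/2 - 2*(-1))) = -56129*(18 + 6*(-5/2 + 2)) = -56129*(18 + 6*(-½)) = -56129*(18 - 3) = -56129*15 = -841935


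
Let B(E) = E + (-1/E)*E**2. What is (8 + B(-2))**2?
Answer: 64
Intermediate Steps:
B(E) = 0 (B(E) = E - E = 0)
(8 + B(-2))**2 = (8 + 0)**2 = 8**2 = 64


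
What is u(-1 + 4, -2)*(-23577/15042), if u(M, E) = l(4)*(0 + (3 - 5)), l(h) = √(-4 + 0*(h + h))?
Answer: 15718*I/2507 ≈ 6.2696*I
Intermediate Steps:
l(h) = 2*I (l(h) = √(-4 + 0*(2*h)) = √(-4 + 0) = √(-4) = 2*I)
u(M, E) = -4*I (u(M, E) = (2*I)*(0 + (3 - 5)) = (2*I)*(0 - 2) = (2*I)*(-2) = -4*I)
u(-1 + 4, -2)*(-23577/15042) = (-4*I)*(-23577/15042) = (-4*I)*(-23577*1/15042) = -4*I*(-7859/5014) = 15718*I/2507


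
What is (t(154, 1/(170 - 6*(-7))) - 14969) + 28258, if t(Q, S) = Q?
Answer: 13443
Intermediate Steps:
(t(154, 1/(170 - 6*(-7))) - 14969) + 28258 = (154 - 14969) + 28258 = -14815 + 28258 = 13443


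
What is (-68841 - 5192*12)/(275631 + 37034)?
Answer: -26229/62533 ≈ -0.41944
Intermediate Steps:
(-68841 - 5192*12)/(275631 + 37034) = (-68841 - 62304)/312665 = -131145*1/312665 = -26229/62533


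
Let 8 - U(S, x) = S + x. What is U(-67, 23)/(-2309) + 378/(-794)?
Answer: -457045/916673 ≈ -0.49859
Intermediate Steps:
U(S, x) = 8 - S - x (U(S, x) = 8 - (S + x) = 8 + (-S - x) = 8 - S - x)
U(-67, 23)/(-2309) + 378/(-794) = (8 - 1*(-67) - 1*23)/(-2309) + 378/(-794) = (8 + 67 - 23)*(-1/2309) + 378*(-1/794) = 52*(-1/2309) - 189/397 = -52/2309 - 189/397 = -457045/916673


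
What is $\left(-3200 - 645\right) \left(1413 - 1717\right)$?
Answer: $1168880$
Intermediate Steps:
$\left(-3200 - 645\right) \left(1413 - 1717\right) = \left(-3845\right) \left(-304\right) = 1168880$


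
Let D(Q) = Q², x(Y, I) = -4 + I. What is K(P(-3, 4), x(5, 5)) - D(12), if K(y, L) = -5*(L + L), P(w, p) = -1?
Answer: -154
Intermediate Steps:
K(y, L) = -10*L
K(P(-3, 4), x(5, 5)) - D(12) = -10*(-4 + 5) - 1*12² = -10*1 - 1*144 = -10 - 144 = -154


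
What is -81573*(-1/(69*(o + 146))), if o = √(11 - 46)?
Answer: 3969886/491073 - 27191*I*√35/491073 ≈ 8.0841 - 0.32758*I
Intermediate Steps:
o = I*√35 (o = √(-35) = I*√35 ≈ 5.9161*I)
-81573*(-1/(69*(o + 146))) = -81573*(-1/(69*(I*√35 + 146))) = -81573*(-1/(69*(146 + I*√35))) = -81573/(-10074 - 69*I*√35)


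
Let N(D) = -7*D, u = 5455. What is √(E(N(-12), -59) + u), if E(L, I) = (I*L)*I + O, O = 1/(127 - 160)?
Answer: √324368418/33 ≈ 545.76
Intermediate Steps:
O = -1/33 (O = 1/(-33) = -1/33 ≈ -0.030303)
E(L, I) = -1/33 + L*I² (E(L, I) = (I*L)*I - 1/33 = L*I² - 1/33 = -1/33 + L*I²)
√(E(N(-12), -59) + u) = √((-1/33 - 7*(-12)*(-59)²) + 5455) = √((-1/33 + 84*3481) + 5455) = √((-1/33 + 292404) + 5455) = √(9649331/33 + 5455) = √(9829346/33) = √324368418/33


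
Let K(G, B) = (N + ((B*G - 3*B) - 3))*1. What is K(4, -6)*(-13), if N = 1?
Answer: 104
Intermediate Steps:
K(G, B) = -2 - 3*B + B*G (K(G, B) = (1 + ((B*G - 3*B) - 3))*1 = (1 + ((-3*B + B*G) - 3))*1 = (1 + (-3 - 3*B + B*G))*1 = (-2 - 3*B + B*G)*1 = -2 - 3*B + B*G)
K(4, -6)*(-13) = (-2 - 3*(-6) - 6*4)*(-13) = (-2 + 18 - 24)*(-13) = -8*(-13) = 104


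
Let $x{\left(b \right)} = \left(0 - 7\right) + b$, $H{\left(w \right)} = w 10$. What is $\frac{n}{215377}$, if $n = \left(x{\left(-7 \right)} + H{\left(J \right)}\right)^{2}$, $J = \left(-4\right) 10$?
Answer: $\frac{171396}{215377} \approx 0.7958$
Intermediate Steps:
$J = -40$
$H{\left(w \right)} = 10 w$
$x{\left(b \right)} = -7 + b$
$n = 171396$ ($n = \left(\left(-7 - 7\right) + 10 \left(-40\right)\right)^{2} = \left(-14 - 400\right)^{2} = \left(-414\right)^{2} = 171396$)
$\frac{n}{215377} = \frac{171396}{215377}$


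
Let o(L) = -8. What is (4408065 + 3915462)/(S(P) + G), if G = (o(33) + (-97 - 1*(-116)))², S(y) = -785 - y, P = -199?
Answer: -2774509/155 ≈ -17900.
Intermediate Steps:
G = 121 (G = (-8 + (-97 - 1*(-116)))² = (-8 + (-97 + 116))² = (-8 + 19)² = 11² = 121)
(4408065 + 3915462)/(S(P) + G) = (4408065 + 3915462)/((-785 - 1*(-199)) + 121) = 8323527/((-785 + 199) + 121) = 8323527/(-586 + 121) = 8323527/(-465) = 8323527*(-1/465) = -2774509/155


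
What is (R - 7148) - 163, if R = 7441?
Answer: 130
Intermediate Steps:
(R - 7148) - 163 = (7441 - 7148) - 163 = 293 - 163 = 130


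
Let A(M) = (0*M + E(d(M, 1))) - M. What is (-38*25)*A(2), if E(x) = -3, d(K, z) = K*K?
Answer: 4750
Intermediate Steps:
d(K, z) = K**2
A(M) = -3 - M (A(M) = (0*M - 3) - M = (0 - 3) - M = -3 - M)
(-38*25)*A(2) = (-38*25)*(-3 - 1*2) = -950*(-3 - 2) = -950*(-5) = 4750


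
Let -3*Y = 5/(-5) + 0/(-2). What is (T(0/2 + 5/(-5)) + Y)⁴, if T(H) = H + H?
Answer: 625/81 ≈ 7.7160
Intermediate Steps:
Y = ⅓ (Y = -(5/(-5) + 0/(-2))/3 = -(5*(-⅕) + 0*(-½))/3 = -(-1 + 0)/3 = -⅓*(-1) = ⅓ ≈ 0.33333)
T(H) = 2*H
(T(0/2 + 5/(-5)) + Y)⁴ = (2*(0/2 + 5/(-5)) + ⅓)⁴ = (2*(0*(½) + 5*(-⅕)) + ⅓)⁴ = (2*(0 - 1) + ⅓)⁴ = (2*(-1) + ⅓)⁴ = (-2 + ⅓)⁴ = (-5/3)⁴ = 625/81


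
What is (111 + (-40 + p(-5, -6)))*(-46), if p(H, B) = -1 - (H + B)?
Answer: -3726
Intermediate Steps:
p(H, B) = -1 - B - H (p(H, B) = -1 - (B + H) = -1 + (-B - H) = -1 - B - H)
(111 + (-40 + p(-5, -6)))*(-46) = (111 + (-40 + (-1 - 1*(-6) - 1*(-5))))*(-46) = (111 + (-40 + (-1 + 6 + 5)))*(-46) = (111 + (-40 + 10))*(-46) = (111 - 30)*(-46) = 81*(-46) = -3726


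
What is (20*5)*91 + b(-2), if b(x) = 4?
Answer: 9104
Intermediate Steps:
(20*5)*91 + b(-2) = (20*5)*91 + 4 = 100*91 + 4 = 9100 + 4 = 9104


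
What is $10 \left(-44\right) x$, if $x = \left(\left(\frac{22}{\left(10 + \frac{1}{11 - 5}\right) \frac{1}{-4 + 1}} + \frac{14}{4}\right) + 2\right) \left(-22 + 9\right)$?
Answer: $- \frac{346060}{61} \approx -5673.1$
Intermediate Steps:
$x = \frac{1573}{122}$ ($x = \left(\left(\frac{22}{\left(10 + \frac{1}{6}\right) \frac{1}{-3}} + 14 \cdot \frac{1}{4}\right) + 2\right) \left(-13\right) = \left(\left(\frac{22}{\left(10 + \frac{1}{6}\right) \left(- \frac{1}{3}\right)} + \frac{7}{2}\right) + 2\right) \left(-13\right) = \left(\left(\frac{22}{\frac{61}{6} \left(- \frac{1}{3}\right)} + \frac{7}{2}\right) + 2\right) \left(-13\right) = \left(\left(\frac{22}{- \frac{61}{18}} + \frac{7}{2}\right) + 2\right) \left(-13\right) = \left(\left(22 \left(- \frac{18}{61}\right) + \frac{7}{2}\right) + 2\right) \left(-13\right) = \left(\left(- \frac{396}{61} + \frac{7}{2}\right) + 2\right) \left(-13\right) = \left(- \frac{365}{122} + 2\right) \left(-13\right) = \left(- \frac{121}{122}\right) \left(-13\right) = \frac{1573}{122} \approx 12.893$)
$10 \left(-44\right) x = 10 \left(-44\right) \frac{1573}{122} = \left(-440\right) \frac{1573}{122} = - \frac{346060}{61}$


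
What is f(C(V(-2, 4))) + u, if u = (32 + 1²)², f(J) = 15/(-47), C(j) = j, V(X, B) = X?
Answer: 51168/47 ≈ 1088.7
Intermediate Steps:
f(J) = -15/47 (f(J) = 15*(-1/47) = -15/47)
u = 1089 (u = (32 + 1)² = 33² = 1089)
f(C(V(-2, 4))) + u = -15/47 + 1089 = 51168/47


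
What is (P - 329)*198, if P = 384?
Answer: 10890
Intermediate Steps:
(P - 329)*198 = (384 - 329)*198 = 55*198 = 10890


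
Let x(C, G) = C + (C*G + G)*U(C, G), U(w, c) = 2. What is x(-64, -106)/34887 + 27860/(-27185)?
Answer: -122121760/189680619 ≈ -0.64383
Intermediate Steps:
x(C, G) = C + 2*G + 2*C*G (x(C, G) = C + (C*G + G)*2 = C + (G + C*G)*2 = C + (2*G + 2*C*G) = C + 2*G + 2*C*G)
x(-64, -106)/34887 + 27860/(-27185) = (-64 + 2*(-106) + 2*(-64)*(-106))/34887 + 27860/(-27185) = (-64 - 212 + 13568)*(1/34887) + 27860*(-1/27185) = 13292*(1/34887) - 5572/5437 = 13292/34887 - 5572/5437 = -122121760/189680619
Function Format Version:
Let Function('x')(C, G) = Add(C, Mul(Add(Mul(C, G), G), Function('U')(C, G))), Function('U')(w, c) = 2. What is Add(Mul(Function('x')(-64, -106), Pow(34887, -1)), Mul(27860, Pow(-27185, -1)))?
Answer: Rational(-122121760, 189680619) ≈ -0.64383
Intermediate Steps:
Function('x')(C, G) = Add(C, Mul(2, G), Mul(2, C, G)) (Function('x')(C, G) = Add(C, Mul(Add(Mul(C, G), G), 2)) = Add(C, Mul(Add(G, Mul(C, G)), 2)) = Add(C, Add(Mul(2, G), Mul(2, C, G))) = Add(C, Mul(2, G), Mul(2, C, G)))
Add(Mul(Function('x')(-64, -106), Pow(34887, -1)), Mul(27860, Pow(-27185, -1))) = Add(Mul(Add(-64, Mul(2, -106), Mul(2, -64, -106)), Pow(34887, -1)), Mul(27860, Pow(-27185, -1))) = Add(Mul(Add(-64, -212, 13568), Rational(1, 34887)), Mul(27860, Rational(-1, 27185))) = Add(Mul(13292, Rational(1, 34887)), Rational(-5572, 5437)) = Add(Rational(13292, 34887), Rational(-5572, 5437)) = Rational(-122121760, 189680619)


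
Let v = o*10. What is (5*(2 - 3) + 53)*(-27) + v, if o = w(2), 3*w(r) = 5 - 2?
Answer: -1286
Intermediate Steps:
w(r) = 1 (w(r) = (5 - 2)/3 = (⅓)*3 = 1)
o = 1
v = 10 (v = 1*10 = 10)
(5*(2 - 3) + 53)*(-27) + v = (5*(2 - 3) + 53)*(-27) + 10 = (5*(-1) + 53)*(-27) + 10 = (-5 + 53)*(-27) + 10 = 48*(-27) + 10 = -1296 + 10 = -1286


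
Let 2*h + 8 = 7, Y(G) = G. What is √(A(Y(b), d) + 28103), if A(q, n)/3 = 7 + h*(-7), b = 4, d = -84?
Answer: √112538/2 ≈ 167.73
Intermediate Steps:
h = -½ (h = -4 + (½)*7 = -4 + 7/2 = -½ ≈ -0.50000)
A(q, n) = 63/2 (A(q, n) = 3*(7 - ½*(-7)) = 3*(7 + 7/2) = 3*(21/2) = 63/2)
√(A(Y(b), d) + 28103) = √(63/2 + 28103) = √(56269/2) = √112538/2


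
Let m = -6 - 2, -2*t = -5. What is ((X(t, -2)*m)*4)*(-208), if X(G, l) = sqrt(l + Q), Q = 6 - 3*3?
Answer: 6656*I*sqrt(5) ≈ 14883.0*I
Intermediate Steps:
t = 5/2 (t = -1/2*(-5) = 5/2 ≈ 2.5000)
m = -8
Q = -3 (Q = 6 - 9 = -3)
X(G, l) = sqrt(-3 + l) (X(G, l) = sqrt(l - 3) = sqrt(-3 + l))
((X(t, -2)*m)*4)*(-208) = ((sqrt(-3 - 2)*(-8))*4)*(-208) = ((sqrt(-5)*(-8))*4)*(-208) = (((I*sqrt(5))*(-8))*4)*(-208) = (-8*I*sqrt(5)*4)*(-208) = -32*I*sqrt(5)*(-208) = 6656*I*sqrt(5)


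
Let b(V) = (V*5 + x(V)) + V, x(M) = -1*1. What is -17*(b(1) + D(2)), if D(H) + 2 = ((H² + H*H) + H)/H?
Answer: -136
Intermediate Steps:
x(M) = -1
b(V) = -1 + 6*V (b(V) = (V*5 - 1) + V = (5*V - 1) + V = (-1 + 5*V) + V = -1 + 6*V)
D(H) = -2 + (H + 2*H²)/H (D(H) = -2 + ((H² + H*H) + H)/H = -2 + ((H² + H²) + H)/H = -2 + (2*H² + H)/H = -2 + (H + 2*H²)/H)
-17*(b(1) + D(2)) = -17*((-1 + 6*1) + (-1 + 2*2)) = -17*((-1 + 6) + (-1 + 4)) = -17*(5 + 3) = -17*8 = -136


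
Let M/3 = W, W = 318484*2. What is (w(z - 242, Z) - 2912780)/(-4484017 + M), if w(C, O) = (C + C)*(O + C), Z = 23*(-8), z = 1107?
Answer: 1734650/2573113 ≈ 0.67414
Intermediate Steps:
Z = -184
W = 636968
M = 1910904 (M = 3*636968 = 1910904)
w(C, O) = 2*C*(C + O) (w(C, O) = (2*C)*(C + O) = 2*C*(C + O))
(w(z - 242, Z) - 2912780)/(-4484017 + M) = (2*(1107 - 242)*((1107 - 242) - 184) - 2912780)/(-4484017 + 1910904) = (2*865*(865 - 184) - 2912780)/(-2573113) = (2*865*681 - 2912780)*(-1/2573113) = (1178130 - 2912780)*(-1/2573113) = -1734650*(-1/2573113) = 1734650/2573113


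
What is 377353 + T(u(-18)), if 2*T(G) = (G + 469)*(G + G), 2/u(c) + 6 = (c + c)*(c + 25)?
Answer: 6279470773/16641 ≈ 3.7735e+5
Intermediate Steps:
u(c) = 2/(-6 + 2*c*(25 + c)) (u(c) = 2/(-6 + (c + c)*(c + 25)) = 2/(-6 + (2*c)*(25 + c)) = 2/(-6 + 2*c*(25 + c)))
T(G) = G*(469 + G) (T(G) = ((G + 469)*(G + G))/2 = ((469 + G)*(2*G))/2 = (2*G*(469 + G))/2 = G*(469 + G))
377353 + T(u(-18)) = 377353 + (469 + 1/(-3 + (-18)² + 25*(-18)))/(-3 + (-18)² + 25*(-18)) = 377353 + (469 + 1/(-3 + 324 - 450))/(-3 + 324 - 450) = 377353 + (469 + 1/(-129))/(-129) = 377353 - (469 - 1/129)/129 = 377353 - 1/129*60500/129 = 377353 - 60500/16641 = 6279470773/16641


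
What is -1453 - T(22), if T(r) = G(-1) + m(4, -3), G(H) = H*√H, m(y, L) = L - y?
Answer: -1446 + I ≈ -1446.0 + 1.0*I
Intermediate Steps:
G(H) = H^(3/2)
T(r) = -7 - I (T(r) = (-1)^(3/2) + (-3 - 1*4) = -I + (-3 - 4) = -I - 7 = -7 - I)
-1453 - T(22) = -1453 - (-7 - I) = -1453 + (7 + I) = -1446 + I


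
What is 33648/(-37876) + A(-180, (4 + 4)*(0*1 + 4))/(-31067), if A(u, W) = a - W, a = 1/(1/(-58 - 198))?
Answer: -258608532/294173423 ≈ -0.87910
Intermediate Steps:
a = -256 (a = 1/(1/(-256)) = 1/(-1/256) = -256)
A(u, W) = -256 - W
33648/(-37876) + A(-180, (4 + 4)*(0*1 + 4))/(-31067) = 33648/(-37876) + (-256 - (4 + 4)*(0*1 + 4))/(-31067) = 33648*(-1/37876) + (-256 - 8*(0 + 4))*(-1/31067) = -8412/9469 + (-256 - 8*4)*(-1/31067) = -8412/9469 + (-256 - 1*32)*(-1/31067) = -8412/9469 + (-256 - 32)*(-1/31067) = -8412/9469 - 288*(-1/31067) = -8412/9469 + 288/31067 = -258608532/294173423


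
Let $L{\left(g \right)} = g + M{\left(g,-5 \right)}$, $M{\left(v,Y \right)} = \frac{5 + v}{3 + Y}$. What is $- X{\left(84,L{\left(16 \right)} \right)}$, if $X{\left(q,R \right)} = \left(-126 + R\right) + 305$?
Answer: $- \frac{369}{2} \approx -184.5$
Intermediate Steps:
$M{\left(v,Y \right)} = \frac{5 + v}{3 + Y}$
$L{\left(g \right)} = - \frac{5}{2} + \frac{g}{2}$ ($L{\left(g \right)} = g + \frac{5 + g}{3 - 5} = g + \frac{5 + g}{-2} = g - \frac{5 + g}{2} = g - \left(\frac{5}{2} + \frac{g}{2}\right) = - \frac{5}{2} + \frac{g}{2}$)
$X{\left(q,R \right)} = 179 + R$
$- X{\left(84,L{\left(16 \right)} \right)} = - (179 + \left(- \frac{5}{2} + \frac{1}{2} \cdot 16\right)) = - (179 + \left(- \frac{5}{2} + 8\right)) = - (179 + \frac{11}{2}) = \left(-1\right) \frac{369}{2} = - \frac{369}{2}$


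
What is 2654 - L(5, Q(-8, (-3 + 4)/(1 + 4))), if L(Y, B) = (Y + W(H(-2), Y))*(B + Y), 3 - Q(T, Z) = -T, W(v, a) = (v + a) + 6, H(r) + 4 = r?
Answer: 2654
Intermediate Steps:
H(r) = -4 + r
W(v, a) = 6 + a + v (W(v, a) = (a + v) + 6 = 6 + a + v)
Q(T, Z) = 3 + T (Q(T, Z) = 3 - (-1)*T = 3 + T)
L(Y, B) = 2*Y*(B + Y) (L(Y, B) = (Y + (6 + Y + (-4 - 2)))*(B + Y) = (Y + (6 + Y - 6))*(B + Y) = (Y + Y)*(B + Y) = (2*Y)*(B + Y) = 2*Y*(B + Y))
2654 - L(5, Q(-8, (-3 + 4)/(1 + 4))) = 2654 - 2*5*((3 - 8) + 5) = 2654 - 2*5*(-5 + 5) = 2654 - 2*5*0 = 2654 - 1*0 = 2654 + 0 = 2654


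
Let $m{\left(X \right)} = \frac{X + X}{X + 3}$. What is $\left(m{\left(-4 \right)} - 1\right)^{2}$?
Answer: $49$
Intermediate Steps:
$m{\left(X \right)} = \frac{2 X}{3 + X}$
$\left(m{\left(-4 \right)} - 1\right)^{2} = \left(2 \left(-4\right) \frac{1}{3 - 4} - 1\right)^{2} = \left(2 \left(-4\right) \frac{1}{-1} - 1\right)^{2} = \left(2 \left(-4\right) \left(-1\right) - 1\right)^{2} = \left(8 - 1\right)^{2} = 7^{2} = 49$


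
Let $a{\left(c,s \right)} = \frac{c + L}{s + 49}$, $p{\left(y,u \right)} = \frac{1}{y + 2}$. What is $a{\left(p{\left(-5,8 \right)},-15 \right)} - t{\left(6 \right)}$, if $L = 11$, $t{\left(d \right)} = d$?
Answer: $- \frac{290}{51} \approx -5.6863$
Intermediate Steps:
$p{\left(y,u \right)} = \frac{1}{2 + y}$
$a{\left(c,s \right)} = \frac{11 + c}{49 + s}$ ($a{\left(c,s \right)} = \frac{c + 11}{s + 49} = \frac{11 + c}{49 + s}$)
$a{\left(p{\left(-5,8 \right)},-15 \right)} - t{\left(6 \right)} = \frac{11 + \frac{1}{2 - 5}}{49 - 15} - 6 = \frac{11 + \frac{1}{-3}}{34} - 6 = \frac{11 - \frac{1}{3}}{34} - 6 = \frac{1}{34} \cdot \frac{32}{3} - 6 = \frac{16}{51} - 6 = - \frac{290}{51}$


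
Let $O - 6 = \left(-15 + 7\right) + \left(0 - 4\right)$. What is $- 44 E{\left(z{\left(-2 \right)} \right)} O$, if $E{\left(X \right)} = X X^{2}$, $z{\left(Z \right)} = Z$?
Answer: $-2112$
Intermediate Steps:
$E{\left(X \right)} = X^{3}$
$O = -6$ ($O = 6 + \left(\left(-15 + 7\right) + \left(0 - 4\right)\right) = 6 + \left(-8 + \left(0 - 4\right)\right) = 6 - 12 = -6$)
$- 44 E{\left(z{\left(-2 \right)} \right)} O = - 44 \left(-2\right)^{3} \left(-6\right) = \left(-44\right) \left(-8\right) \left(-6\right) = 352 \left(-6\right) = -2112$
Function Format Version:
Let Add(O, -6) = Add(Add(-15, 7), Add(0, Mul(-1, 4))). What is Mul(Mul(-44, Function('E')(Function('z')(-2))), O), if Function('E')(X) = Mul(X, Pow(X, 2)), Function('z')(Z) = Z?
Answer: -2112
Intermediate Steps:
Function('E')(X) = Pow(X, 3)
O = -6 (O = Add(6, Add(Add(-15, 7), Add(0, Mul(-1, 4)))) = Add(6, Add(-8, Add(0, -4))) = Add(6, Add(-8, -4)) = Add(6, -12) = -6)
Mul(Mul(-44, Function('E')(Function('z')(-2))), O) = Mul(Mul(-44, Pow(-2, 3)), -6) = Mul(Mul(-44, -8), -6) = Mul(352, -6) = -2112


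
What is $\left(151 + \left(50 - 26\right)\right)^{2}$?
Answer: $30625$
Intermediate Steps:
$\left(151 + \left(50 - 26\right)\right)^{2} = \left(151 + 24\right)^{2} = 175^{2} = 30625$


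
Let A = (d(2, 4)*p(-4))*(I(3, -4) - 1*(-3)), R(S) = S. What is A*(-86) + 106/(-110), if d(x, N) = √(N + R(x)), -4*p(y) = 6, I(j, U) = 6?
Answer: -53/55 + 1161*√6 ≈ 2842.9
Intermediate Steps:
p(y) = -3/2 (p(y) = -¼*6 = -3/2)
d(x, N) = √(N + x)
A = -27*√6/2 (A = (√(4 + 2)*(-3/2))*(6 - 1*(-3)) = (√6*(-3/2))*(6 + 3) = -3*√6/2*9 = -27*√6/2 ≈ -33.068)
A*(-86) + 106/(-110) = -27*√6/2*(-86) + 106/(-110) = 1161*√6 + 106*(-1/110) = 1161*√6 - 53/55 = -53/55 + 1161*√6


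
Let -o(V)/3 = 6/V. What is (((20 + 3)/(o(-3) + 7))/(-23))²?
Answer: 1/169 ≈ 0.0059172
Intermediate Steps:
o(V) = -18/V
(((20 + 3)/(o(-3) + 7))/(-23))² = (((20 + 3)/(-18/(-3) + 7))/(-23))² = ((23/(-18*(-⅓) + 7))*(-1/23))² = ((23/(6 + 7))*(-1/23))² = ((23/13)*(-1/23))² = (-1/13)² = 1/169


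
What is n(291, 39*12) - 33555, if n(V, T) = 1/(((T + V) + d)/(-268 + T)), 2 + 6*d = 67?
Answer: -154989345/4619 ≈ -33555.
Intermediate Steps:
d = 65/6 (d = -1/3 + (1/6)*67 = -1/3 + 67/6 = 65/6 ≈ 10.833)
n(V, T) = (-268 + T)/(65/6 + T + V) (n(V, T) = 1/(((T + V) + 65/6)/(-268 + T)) = 1/((65/6 + T + V)/(-268 + T)) = (-268 + T)/(65/6 + T + V))
n(291, 39*12) - 33555 = 6*(-268 + 39*12)/(65 + 6*(39*12) + 6*291) - 33555 = 6*(-268 + 468)/(65 + 6*468 + 1746) - 33555 = 6*200/(65 + 2808 + 1746) - 33555 = 6*200/4619 - 33555 = 6*(1/4619)*200 - 33555 = 1200/4619 - 33555 = -154989345/4619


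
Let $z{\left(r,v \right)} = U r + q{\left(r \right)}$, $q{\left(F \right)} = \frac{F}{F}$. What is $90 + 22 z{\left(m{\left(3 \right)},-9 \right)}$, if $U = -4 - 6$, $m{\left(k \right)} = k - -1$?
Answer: $-768$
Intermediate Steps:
$m{\left(k \right)} = 1 + k$ ($m{\left(k \right)} = k + 1 = 1 + k$)
$q{\left(F \right)} = 1$
$U = -10$ ($U = -4 - 6 = -10$)
$z{\left(r,v \right)} = 1 - 10 r$ ($z{\left(r,v \right)} = - 10 r + 1 = 1 - 10 r$)
$90 + 22 z{\left(m{\left(3 \right)},-9 \right)} = 90 + 22 \left(1 - 10 \left(1 + 3\right)\right) = 90 + 22 \left(1 - 40\right) = 90 + 22 \left(-39\right) = 90 - 858 = -768$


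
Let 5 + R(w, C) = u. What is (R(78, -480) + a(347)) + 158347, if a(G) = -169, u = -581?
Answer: 157592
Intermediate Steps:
R(w, C) = -586 (R(w, C) = -5 - 581 = -586)
(R(78, -480) + a(347)) + 158347 = (-586 - 169) + 158347 = -755 + 158347 = 157592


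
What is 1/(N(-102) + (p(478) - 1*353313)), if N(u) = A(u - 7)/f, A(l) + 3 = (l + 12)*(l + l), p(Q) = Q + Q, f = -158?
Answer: -158/55693549 ≈ -2.8370e-6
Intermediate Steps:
p(Q) = 2*Q
A(l) = -3 + 2*l*(12 + l) (A(l) = -3 + (l + 12)*(l + l) = -3 + (12 + l)*(2*l) = -3 + 2*l*(12 + l))
N(u) = 171/158 - 12*u/79 - (-7 + u)²/79 (N(u) = (-3 + 2*(u - 7)² + 24*(u - 7))/(-158) = (-3 + 2*(-7 + u)² + 24*(-7 + u))*(-1/158) = (-3 + 2*(-7 + u)² + (-168 + 24*u))*(-1/158) = (-171 + 2*(-7 + u)² + 24*u)*(-1/158) = 171/158 - 12*u/79 - (-7 + u)²/79)
1/(N(-102) + (p(478) - 1*353313)) = 1/((73/158 - 1/79*(-102)² + (2/79)*(-102)) + (2*478 - 1*353313)) = 1/((73/158 - 1/79*10404 - 204/79) + (956 - 353313)) = 1/((73/158 - 10404/79 - 204/79) - 352357) = 1/(-21143/158 - 352357) = 1/(-55693549/158) = -158/55693549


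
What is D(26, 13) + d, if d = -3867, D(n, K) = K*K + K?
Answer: -3685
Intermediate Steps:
D(n, K) = K + K² (D(n, K) = K² + K = K + K²)
D(26, 13) + d = 13*(1 + 13) - 3867 = 13*14 - 3867 = 182 - 3867 = -3685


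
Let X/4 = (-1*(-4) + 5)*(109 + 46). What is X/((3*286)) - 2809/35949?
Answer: 33030883/5140707 ≈ 6.4254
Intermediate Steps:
X = 5580 (X = 4*((-1*(-4) + 5)*(109 + 46)) = 4*((4 + 5)*155) = 4*(9*155) = 4*1395 = 5580)
X/((3*286)) - 2809/35949 = 5580/((3*286)) - 2809/35949 = 5580/858 - 2809*1/35949 = 5580*(1/858) - 2809/35949 = 930/143 - 2809/35949 = 33030883/5140707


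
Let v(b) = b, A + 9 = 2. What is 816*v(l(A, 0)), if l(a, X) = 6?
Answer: 4896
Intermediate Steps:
A = -7 (A = -9 + 2 = -7)
816*v(l(A, 0)) = 816*6 = 4896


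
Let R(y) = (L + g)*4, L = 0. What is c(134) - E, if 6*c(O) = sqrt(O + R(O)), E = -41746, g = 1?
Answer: 41746 + sqrt(138)/6 ≈ 41748.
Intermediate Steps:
R(y) = 4 (R(y) = (0 + 1)*4 = 1*4 = 4)
c(O) = sqrt(4 + O)/6 (c(O) = sqrt(O + 4)/6 = sqrt(4 + O)/6)
c(134) - E = sqrt(4 + 134)/6 - 1*(-41746) = sqrt(138)/6 + 41746 = 41746 + sqrt(138)/6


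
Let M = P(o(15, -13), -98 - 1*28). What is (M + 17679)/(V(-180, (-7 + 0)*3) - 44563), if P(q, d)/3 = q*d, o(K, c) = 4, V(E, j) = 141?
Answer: -16167/44422 ≈ -0.36394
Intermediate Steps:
P(q, d) = 3*d*q (P(q, d) = 3*(q*d) = 3*(d*q) = 3*d*q)
M = -1512 (M = 3*(-98 - 1*28)*4 = 3*(-98 - 28)*4 = 3*(-126)*4 = -1512)
(M + 17679)/(V(-180, (-7 + 0)*3) - 44563) = (-1512 + 17679)/(141 - 44563) = 16167/(-44422) = 16167*(-1/44422) = -16167/44422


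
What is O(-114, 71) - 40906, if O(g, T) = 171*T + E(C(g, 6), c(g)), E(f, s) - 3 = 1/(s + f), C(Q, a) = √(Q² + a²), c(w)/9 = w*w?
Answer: -10930010812339/380015674 - √362/2280094044 ≈ -28762.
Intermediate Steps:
c(w) = 9*w² (c(w) = 9*(w*w) = 9*w²)
E(f, s) = 3 + 1/(f + s) (E(f, s) = 3 + 1/(s + f) = 3 + 1/(f + s))
O(g, T) = 171*T + (1 + 3*√(36 + g²) + 27*g²)/(√(36 + g²) + 9*g²) (O(g, T) = 171*T + (1 + 3*√(g² + 6²) + 3*(9*g²))/(√(g² + 6²) + 9*g²) = 171*T + (1 + 3*√(g² + 36) + 27*g²)/(√(g² + 36) + 9*g²) = 171*T + (1 + 3*√(36 + g²) + 27*g²)/(√(36 + g²) + 9*g²))
O(-114, 71) - 40906 = (1 + 3*√(36 + (-114)²) + 27*(-114)² + 171*71*(√(36 + (-114)²) + 9*(-114)²))/(√(36 + (-114)²) + 9*(-114)²) - 40906 = (1 + 3*√(36 + 12996) + 27*12996 + 171*71*(√(36 + 12996) + 9*12996))/(√(36 + 12996) + 9*12996) - 40906 = (1 + 3*√13032 + 350892 + 171*71*(√13032 + 116964))/(√13032 + 116964) - 40906 = (1 + 3*(6*√362) + 350892 + 171*71*(6*√362 + 116964))/(6*√362 + 116964) - 40906 = (1 + 18*√362 + 350892 + 171*71*(116964 + 6*√362))/(116964 + 6*√362) - 40906 = (1 + 18*√362 + 350892 + (1420059924 + 72846*√362))/(116964 + 6*√362) - 40906 = (1420410817 + 72864*√362)/(116964 + 6*√362) - 40906 = -40906 + (1420410817 + 72864*√362)/(116964 + 6*√362)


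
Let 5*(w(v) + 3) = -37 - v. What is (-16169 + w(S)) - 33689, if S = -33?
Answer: -249309/5 ≈ -49862.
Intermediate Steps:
w(v) = -52/5 - v/5 (w(v) = -3 + (-37 - v)/5 = -3 + (-37/5 - v/5) = -52/5 - v/5)
(-16169 + w(S)) - 33689 = (-16169 + (-52/5 - 1/5*(-33))) - 33689 = (-16169 + (-52/5 + 33/5)) - 33689 = (-16169 - 19/5) - 33689 = -80864/5 - 33689 = -249309/5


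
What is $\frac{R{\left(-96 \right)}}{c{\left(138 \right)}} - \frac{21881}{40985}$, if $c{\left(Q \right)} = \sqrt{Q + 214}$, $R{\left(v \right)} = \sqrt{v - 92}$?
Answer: $- \frac{21881}{40985} + \frac{i \sqrt{1034}}{44} \approx -0.53388 + 0.73081 i$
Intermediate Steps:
$R{\left(v \right)} = \sqrt{-92 + v}$
$c{\left(Q \right)} = \sqrt{214 + Q}$
$\frac{R{\left(-96 \right)}}{c{\left(138 \right)}} - \frac{21881}{40985} = \frac{\sqrt{-92 - 96}}{\sqrt{214 + 138}} - \frac{21881}{40985} = \frac{\sqrt{-188}}{\sqrt{352}} - \frac{21881}{40985} = \frac{2 i \sqrt{47}}{4 \sqrt{22}} - \frac{21881}{40985} = 2 i \sqrt{47} \frac{\sqrt{22}}{88} - \frac{21881}{40985} = \frac{i \sqrt{1034}}{44} - \frac{21881}{40985} = - \frac{21881}{40985} + \frac{i \sqrt{1034}}{44}$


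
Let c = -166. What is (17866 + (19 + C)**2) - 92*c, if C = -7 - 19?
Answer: 33187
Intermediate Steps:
C = -26
(17866 + (19 + C)**2) - 92*c = (17866 + (19 - 26)**2) - 92*(-166) = (17866 + (-7)**2) + 15272 = (17866 + 49) + 15272 = 17915 + 15272 = 33187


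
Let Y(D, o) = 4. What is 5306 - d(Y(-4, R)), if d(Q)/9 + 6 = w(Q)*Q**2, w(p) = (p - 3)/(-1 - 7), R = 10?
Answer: 5378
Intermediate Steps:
w(p) = 3/8 - p/8 (w(p) = (-3 + p)/(-8) = (-3 + p)*(-1/8) = 3/8 - p/8)
d(Q) = -54 + 9*Q**2*(3/8 - Q/8) (d(Q) = -54 + 9*((3/8 - Q/8)*Q**2) = -54 + 9*(Q**2*(3/8 - Q/8)) = -54 + 9*Q**2*(3/8 - Q/8))
5306 - d(Y(-4, R)) = 5306 - (-54 + (9/8)*4**2*(3 - 1*4)) = 5306 - (-54 + (9/8)*16*(3 - 4)) = 5306 - (-54 + (9/8)*16*(-1)) = 5306 - (-54 - 18) = 5306 - 1*(-72) = 5306 + 72 = 5378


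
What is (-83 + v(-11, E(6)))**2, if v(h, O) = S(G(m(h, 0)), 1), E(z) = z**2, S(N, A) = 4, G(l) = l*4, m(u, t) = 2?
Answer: 6241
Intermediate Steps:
G(l) = 4*l
v(h, O) = 4
(-83 + v(-11, E(6)))**2 = (-83 + 4)**2 = (-79)**2 = 6241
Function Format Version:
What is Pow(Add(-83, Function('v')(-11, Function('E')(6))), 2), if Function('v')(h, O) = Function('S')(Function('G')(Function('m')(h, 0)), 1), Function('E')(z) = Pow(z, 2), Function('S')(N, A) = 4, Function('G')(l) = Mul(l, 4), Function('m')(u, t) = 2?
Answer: 6241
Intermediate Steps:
Function('G')(l) = Mul(4, l)
Function('v')(h, O) = 4
Pow(Add(-83, Function('v')(-11, Function('E')(6))), 2) = Pow(Add(-83, 4), 2) = Pow(-79, 2) = 6241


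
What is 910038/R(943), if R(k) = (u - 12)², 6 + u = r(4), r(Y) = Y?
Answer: 455019/98 ≈ 4643.0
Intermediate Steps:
u = -2 (u = -6 + 4 = -2)
R(k) = 196 (R(k) = (-2 - 12)² = (-14)² = 196)
910038/R(943) = 910038/196 = 910038*(1/196) = 455019/98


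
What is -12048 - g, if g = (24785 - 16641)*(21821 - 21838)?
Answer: 126400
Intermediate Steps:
g = -138448 (g = 8144*(-17) = -138448)
-12048 - g = -12048 - 1*(-138448) = -12048 + 138448 = 126400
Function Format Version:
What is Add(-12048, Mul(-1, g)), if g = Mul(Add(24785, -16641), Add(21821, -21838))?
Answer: 126400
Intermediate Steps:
g = -138448 (g = Mul(8144, -17) = -138448)
Add(-12048, Mul(-1, g)) = Add(-12048, Mul(-1, -138448)) = Add(-12048, 138448) = 126400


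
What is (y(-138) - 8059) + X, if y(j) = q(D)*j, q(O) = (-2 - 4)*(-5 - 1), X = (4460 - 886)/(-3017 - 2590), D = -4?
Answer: -73045963/5607 ≈ -13028.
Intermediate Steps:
X = -3574/5607 (X = 3574/(-5607) = 3574*(-1/5607) = -3574/5607 ≈ -0.63742)
q(O) = 36 (q(O) = -6*(-6) = 36)
y(j) = 36*j
(y(-138) - 8059) + X = (36*(-138) - 8059) - 3574/5607 = (-4968 - 8059) - 3574/5607 = -13027 - 3574/5607 = -73045963/5607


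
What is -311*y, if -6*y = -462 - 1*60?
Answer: -27057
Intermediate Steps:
y = 87 (y = -(-462 - 1*60)/6 = -(-462 - 60)/6 = -1/6*(-522) = 87)
-311*y = -311*87 = -27057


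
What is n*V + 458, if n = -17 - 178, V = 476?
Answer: -92362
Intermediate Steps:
n = -195
n*V + 458 = -195*476 + 458 = -92820 + 458 = -92362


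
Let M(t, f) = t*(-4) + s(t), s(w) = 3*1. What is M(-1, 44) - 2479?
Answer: -2472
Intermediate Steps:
s(w) = 3
M(t, f) = 3 - 4*t (M(t, f) = t*(-4) + 3 = -4*t + 3 = 3 - 4*t)
M(-1, 44) - 2479 = (3 - 4*(-1)) - 2479 = (3 + 4) - 2479 = 7 - 2479 = -2472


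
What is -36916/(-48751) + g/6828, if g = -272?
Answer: 59700544/83217957 ≈ 0.71740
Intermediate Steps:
-36916/(-48751) + g/6828 = -36916/(-48751) - 272/6828 = -36916*(-1/48751) - 272*1/6828 = 36916/48751 - 68/1707 = 59700544/83217957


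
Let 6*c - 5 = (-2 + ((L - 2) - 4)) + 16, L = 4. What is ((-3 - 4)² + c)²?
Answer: 96721/36 ≈ 2686.7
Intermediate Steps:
c = 17/6 (c = ⅚ + ((-2 + ((4 - 2) - 4)) + 16)/6 = ⅚ + ((-2 + (2 - 4)) + 16)/6 = ⅚ + ((-2 - 2) + 16)/6 = ⅚ + (-4 + 16)/6 = ⅚ + (⅙)*12 = ⅚ + 2 = 17/6 ≈ 2.8333)
((-3 - 4)² + c)² = ((-3 - 4)² + 17/6)² = ((-7)² + 17/6)² = (49 + 17/6)² = (311/6)² = 96721/36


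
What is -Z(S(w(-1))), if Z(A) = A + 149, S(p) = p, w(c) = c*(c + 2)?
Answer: -148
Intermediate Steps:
w(c) = c*(2 + c)
Z(A) = 149 + A
-Z(S(w(-1))) = -(149 - (2 - 1)) = -(149 - 1*1) = -(149 - 1) = -1*148 = -148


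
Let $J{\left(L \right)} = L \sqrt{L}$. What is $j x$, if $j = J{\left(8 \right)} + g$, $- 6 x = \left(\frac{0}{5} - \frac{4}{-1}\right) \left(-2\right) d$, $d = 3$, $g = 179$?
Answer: $716 + 64 \sqrt{2} \approx 806.51$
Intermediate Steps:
$J{\left(L \right)} = L^{\frac{3}{2}}$
$x = 4$ ($x = - \frac{\left(\frac{0}{5} - \frac{4}{-1}\right) \left(-2\right) 3}{6} = - \frac{\left(0 \cdot \frac{1}{5} - -4\right) \left(-2\right) 3}{6} = - \frac{\left(0 + 4\right) \left(-2\right) 3}{6} = - \frac{4 \left(-2\right) 3}{6} = - \frac{\left(-8\right) 3}{6} = \left(- \frac{1}{6}\right) \left(-24\right) = 4$)
$j = 179 + 16 \sqrt{2}$ ($j = 8^{\frac{3}{2}} + 179 = 16 \sqrt{2} + 179 = 179 + 16 \sqrt{2} \approx 201.63$)
$j x = \left(179 + 16 \sqrt{2}\right) 4 = 716 + 64 \sqrt{2}$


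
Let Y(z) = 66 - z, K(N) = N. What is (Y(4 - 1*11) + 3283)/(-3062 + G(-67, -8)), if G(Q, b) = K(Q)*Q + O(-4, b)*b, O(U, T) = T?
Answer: 3356/1491 ≈ 2.2508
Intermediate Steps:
G(Q, b) = Q**2 + b**2 (G(Q, b) = Q*Q + b*b = Q**2 + b**2)
(Y(4 - 1*11) + 3283)/(-3062 + G(-67, -8)) = ((66 - (4 - 1*11)) + 3283)/(-3062 + ((-67)**2 + (-8)**2)) = ((66 - (4 - 11)) + 3283)/(-3062 + (4489 + 64)) = ((66 - 1*(-7)) + 3283)/(-3062 + 4553) = ((66 + 7) + 3283)/1491 = (73 + 3283)*(1/1491) = 3356*(1/1491) = 3356/1491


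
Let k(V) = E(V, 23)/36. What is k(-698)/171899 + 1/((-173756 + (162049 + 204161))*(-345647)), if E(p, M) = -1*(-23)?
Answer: 764990104805/205828537950260316 ≈ 3.7166e-6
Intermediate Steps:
E(p, M) = 23
k(V) = 23/36
k(-698)/171899 + 1/((-173756 + (162049 + 204161))*(-345647)) = (23/36)/171899 + 1/((-173756 + (162049 + 204161))*(-345647)) = (23/36)*(1/171899) - 1/345647/(-173756 + 366210) = 23/6188364 - 1/345647/192454 = 23/6188364 + (1/192454)*(-1/345647) = 23/6188364 - 1/66521147738 = 764990104805/205828537950260316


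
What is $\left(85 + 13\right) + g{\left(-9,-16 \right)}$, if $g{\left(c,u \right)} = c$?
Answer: $89$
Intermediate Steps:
$\left(85 + 13\right) + g{\left(-9,-16 \right)} = \left(85 + 13\right) - 9 = 98 - 9 = 89$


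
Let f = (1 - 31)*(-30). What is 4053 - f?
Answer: 3153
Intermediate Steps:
f = 900 (f = -30*(-30) = 900)
4053 - f = 4053 - 1*900 = 4053 - 900 = 3153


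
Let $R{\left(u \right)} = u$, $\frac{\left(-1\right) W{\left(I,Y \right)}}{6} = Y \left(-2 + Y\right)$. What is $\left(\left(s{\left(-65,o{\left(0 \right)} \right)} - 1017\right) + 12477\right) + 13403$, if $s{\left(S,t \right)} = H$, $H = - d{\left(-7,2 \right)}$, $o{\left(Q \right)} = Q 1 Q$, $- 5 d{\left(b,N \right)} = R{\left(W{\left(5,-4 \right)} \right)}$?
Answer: $\frac{124171}{5} \approx 24834.0$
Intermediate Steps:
$W{\left(I,Y \right)} = - 6 Y \left(-2 + Y\right)$
$d{\left(b,N \right)} = \frac{144}{5}$ ($d{\left(b,N \right)} = - \frac{6 \left(-4\right) \left(2 - -4\right)}{5} = - \frac{6 \left(-4\right) \left(2 + 4\right)}{5} = - \frac{6 \left(-4\right) 6}{5} = \left(- \frac{1}{5}\right) \left(-144\right) = \frac{144}{5}$)
$o{\left(Q \right)} = Q^{2}$ ($o{\left(Q \right)} = Q Q = Q^{2}$)
$H = - \frac{144}{5}$ ($H = \left(-1\right) \frac{144}{5} = - \frac{144}{5} \approx -28.8$)
$s{\left(S,t \right)} = - \frac{144}{5}$
$\left(\left(s{\left(-65,o{\left(0 \right)} \right)} - 1017\right) + 12477\right) + 13403 = \left(\left(- \frac{144}{5} - 1017\right) + 12477\right) + 13403 = \left(- \frac{5229}{5} + 12477\right) + 13403 = \frac{57156}{5} + 13403 = \frac{124171}{5}$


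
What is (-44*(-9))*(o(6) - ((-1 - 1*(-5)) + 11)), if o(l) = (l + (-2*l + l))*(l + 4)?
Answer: -5940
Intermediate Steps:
o(l) = 0 (o(l) = (l - l)*(4 + l) = 0*(4 + l) = 0)
(-44*(-9))*(o(6) - ((-1 - 1*(-5)) + 11)) = (-44*(-9))*(0 - ((-1 - 1*(-5)) + 11)) = 396*(0 - ((-1 + 5) + 11)) = 396*(0 - (4 + 11)) = 396*(0 - 1*15) = 396*(0 - 15) = 396*(-15) = -5940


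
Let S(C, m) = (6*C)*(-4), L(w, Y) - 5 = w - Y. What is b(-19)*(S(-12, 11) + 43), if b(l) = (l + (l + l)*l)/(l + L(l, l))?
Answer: -232693/14 ≈ -16621.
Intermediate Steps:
L(w, Y) = 5 + w - Y (L(w, Y) = 5 + (w - Y) = 5 + w - Y)
S(C, m) = -24*C
b(l) = (l + 2*l²)/(5 + l) (b(l) = (l + (l + l)*l)/(l + (5 + l - l)) = (l + (2*l)*l)/(l + 5) = (l + 2*l²)/(5 + l))
b(-19)*(S(-12, 11) + 43) = (-19*(1 + 2*(-19))/(5 - 19))*(-24*(-12) + 43) = (-19*(1 - 38)/(-14))*(288 + 43) = -19*(-1/14)*(-37)*331 = -703/14*331 = -232693/14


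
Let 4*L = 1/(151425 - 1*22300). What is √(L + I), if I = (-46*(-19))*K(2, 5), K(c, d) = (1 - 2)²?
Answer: 3*√259065496685/51650 ≈ 29.563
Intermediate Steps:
K(c, d) = 1 (K(c, d) = (-1)² = 1)
L = 1/516500 (L = 1/(4*(151425 - 1*22300)) = 1/(4*(151425 - 22300)) = (¼)/129125 = (¼)*(1/129125) = 1/516500 ≈ 1.9361e-6)
I = 874 (I = -46*(-19)*1 = 874*1 = 874)
√(L + I) = √(1/516500 + 874) = √(451421001/516500) = 3*√259065496685/51650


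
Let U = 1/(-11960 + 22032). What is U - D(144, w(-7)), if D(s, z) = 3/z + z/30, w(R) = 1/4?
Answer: -453551/37770 ≈ -12.008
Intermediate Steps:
w(R) = ¼
U = 1/10072 ≈ 9.9285e-5
D(s, z) = 3/z + z/30 (D(s, z) = 3/z + z*(1/30) = 3/z + z/30)
U - D(144, w(-7)) = 1/10072 - (3/(¼) + (1/30)*(¼)) = 1/10072 - (3*4 + 1/120) = 1/10072 - (12 + 1/120) = 1/10072 - 1*1441/120 = 1/10072 - 1441/120 = -453551/37770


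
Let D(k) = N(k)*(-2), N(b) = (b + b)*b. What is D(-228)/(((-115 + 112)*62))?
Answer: 34656/31 ≈ 1117.9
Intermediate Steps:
N(b) = 2*b**2 (N(b) = (2*b)*b = 2*b**2)
D(k) = -4*k**2 (D(k) = (2*k**2)*(-2) = -4*k**2)
D(-228)/(((-115 + 112)*62)) = (-4*(-228)**2)/(((-115 + 112)*62)) = (-4*51984)/((-3*62)) = -207936/(-186) = -207936*(-1/186) = 34656/31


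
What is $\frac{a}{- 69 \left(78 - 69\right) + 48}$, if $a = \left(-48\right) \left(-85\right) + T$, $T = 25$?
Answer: $- \frac{4105}{573} \approx -7.164$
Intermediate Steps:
$a = 4105$ ($a = \left(-48\right) \left(-85\right) + 25 = 4080 + 25 = 4105$)
$\frac{a}{- 69 \left(78 - 69\right) + 48} = \frac{4105}{- 69 \left(78 - 69\right) + 48} = \frac{4105}{\left(-69\right) 9 + 48} = \frac{4105}{-621 + 48} = \frac{4105}{-573} = 4105 \left(- \frac{1}{573}\right) = - \frac{4105}{573}$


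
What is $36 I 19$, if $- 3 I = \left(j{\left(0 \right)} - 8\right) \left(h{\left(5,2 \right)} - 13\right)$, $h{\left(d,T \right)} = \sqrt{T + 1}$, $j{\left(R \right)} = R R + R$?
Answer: $-23712 + 1824 \sqrt{3} \approx -20553.0$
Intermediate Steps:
$j{\left(R \right)} = R + R^{2}$ ($j{\left(R \right)} = R^{2} + R = R + R^{2}$)
$h{\left(d,T \right)} = \sqrt{1 + T}$
$I = - \frac{104}{3} + \frac{8 \sqrt{3}}{3}$ ($I = - \frac{\left(0 \left(1 + 0\right) - 8\right) \left(\sqrt{1 + 2} - 13\right)}{3} = - \frac{\left(0 \cdot 1 - 8\right) \left(\sqrt{3} - 13\right)}{3} = - \frac{\left(0 - 8\right) \left(-13 + \sqrt{3}\right)}{3} = - \frac{\left(-8\right) \left(-13 + \sqrt{3}\right)}{3} = - \frac{104 - 8 \sqrt{3}}{3} = - \frac{104}{3} + \frac{8 \sqrt{3}}{3} \approx -30.048$)
$36 I 19 = 36 \left(- \frac{104}{3} + \frac{8 \sqrt{3}}{3}\right) 19 = \left(-1248 + 96 \sqrt{3}\right) 19 = -23712 + 1824 \sqrt{3}$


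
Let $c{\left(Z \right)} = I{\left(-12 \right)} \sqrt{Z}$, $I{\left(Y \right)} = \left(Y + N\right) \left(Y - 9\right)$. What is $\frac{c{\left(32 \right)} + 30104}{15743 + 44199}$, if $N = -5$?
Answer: $\frac{15052}{29971} + \frac{42 \sqrt{2}}{1763} \approx 0.53591$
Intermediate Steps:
$I{\left(Y \right)} = \left(-9 + Y\right) \left(-5 + Y\right)$ ($I{\left(Y \right)} = \left(Y - 5\right) \left(Y - 9\right) = \left(-5 + Y\right) \left(-9 + Y\right) = \left(-9 + Y\right) \left(-5 + Y\right)$)
$c{\left(Z \right)} = 357 \sqrt{Z}$ ($c{\left(Z \right)} = \left(45 + \left(-12\right)^{2} - -168\right) \sqrt{Z} = \left(45 + 144 + 168\right) \sqrt{Z} = 357 \sqrt{Z}$)
$\frac{c{\left(32 \right)} + 30104}{15743 + 44199} = \frac{357 \sqrt{32} + 30104}{15743 + 44199} = \frac{357 \cdot 4 \sqrt{2} + 30104}{59942} = \left(1428 \sqrt{2} + 30104\right) \frac{1}{59942} = \left(30104 + 1428 \sqrt{2}\right) \frac{1}{59942} = \frac{15052}{29971} + \frac{42 \sqrt{2}}{1763}$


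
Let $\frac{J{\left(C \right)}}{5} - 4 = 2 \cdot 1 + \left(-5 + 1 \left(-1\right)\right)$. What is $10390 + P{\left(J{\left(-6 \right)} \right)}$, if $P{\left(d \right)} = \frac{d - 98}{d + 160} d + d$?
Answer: $10390$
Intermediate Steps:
$J{\left(C \right)} = 0$ ($J{\left(C \right)} = 20 + 5 \left(2 \cdot 1 + \left(-5 + 1 \left(-1\right)\right)\right) = 20 + 5 \left(2 - 6\right) = 20 + 5 \left(-4\right) = 20 - 20 = 0$)
$P{\left(d \right)} = d + \frac{d \left(-98 + d\right)}{160 + d}$ ($P{\left(d \right)} = \frac{-98 + d}{160 + d} d + d = \frac{d \left(-98 + d\right)}{160 + d} + d = d + \frac{d \left(-98 + d\right)}{160 + d}$)
$10390 + P{\left(J{\left(-6 \right)} \right)} = 10390 + 2 \cdot 0 \frac{1}{160 + 0} \left(31 + 0\right) = 10390 + 2 \cdot 0 \cdot \frac{1}{160} \cdot 31 = 10390 + 0 = 10390$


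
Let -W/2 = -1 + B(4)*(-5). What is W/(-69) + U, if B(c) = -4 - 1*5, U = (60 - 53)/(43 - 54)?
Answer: 485/759 ≈ 0.63900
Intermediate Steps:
U = -7/11 (U = 7/(-11) = 7*(-1/11) = -7/11 ≈ -0.63636)
B(c) = -9 (B(c) = -4 - 5 = -9)
W = -88 (W = -2*(-1 - 9*(-5)) = -2*(-1 + 45) = -2*44 = -88)
W/(-69) + U = -88/(-69) - 7/11 = -1/69*(-88) - 7/11 = 88/69 - 7/11 = 485/759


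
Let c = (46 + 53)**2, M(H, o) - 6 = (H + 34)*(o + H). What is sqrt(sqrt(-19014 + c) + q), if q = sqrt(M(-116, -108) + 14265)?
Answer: sqrt(sqrt(32639) + I*sqrt(9213)) ≈ 13.879 + 3.458*I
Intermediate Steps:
M(H, o) = 6 + (34 + H)*(H + o) (M(H, o) = 6 + (H + 34)*(o + H) = 6 + (34 + H)*(H + o))
q = sqrt(32639) (q = sqrt((6 + (-116)**2 + 34*(-116) + 34*(-108) - 116*(-108)) + 14265) = sqrt((6 + 13456 - 3944 - 3672 + 12528) + 14265) = sqrt(18374 + 14265) = sqrt(32639) ≈ 180.66)
c = 9801 (c = 99**2 = 9801)
sqrt(sqrt(-19014 + c) + q) = sqrt(sqrt(-19014 + 9801) + sqrt(32639)) = sqrt(sqrt(-9213) + sqrt(32639)) = sqrt(I*sqrt(9213) + sqrt(32639)) = sqrt(sqrt(32639) + I*sqrt(9213))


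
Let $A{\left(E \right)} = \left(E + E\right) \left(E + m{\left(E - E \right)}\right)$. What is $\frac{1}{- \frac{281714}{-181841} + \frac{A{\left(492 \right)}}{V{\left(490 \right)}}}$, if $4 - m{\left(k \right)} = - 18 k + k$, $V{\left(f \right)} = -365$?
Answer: $- \frac{66371965}{88647220214} \approx -0.00074872$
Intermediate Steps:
$m{\left(k \right)} = 4 + 17 k$ ($m{\left(k \right)} = 4 - \left(- 18 k + k\right) = 4 - - 17 k = 4 + 17 k$)
$A{\left(E \right)} = 2 E \left(4 + E\right)$ ($A{\left(E \right)} = \left(E + E\right) \left(E + \left(4 + 17 \left(E - E\right)\right)\right) = 2 E \left(E + \left(4 + 17 \cdot 0\right)\right) = 2 E \left(E + \left(4 + 0\right)\right) = 2 E \left(E + 4\right) = 2 E \left(4 + E\right)$)
$\frac{1}{- \frac{281714}{-181841} + \frac{A{\left(492 \right)}}{V{\left(490 \right)}}} = \frac{1}{- \frac{281714}{-181841} + \frac{2 \cdot 492 \left(4 + 492\right)}{-365}} = \frac{1}{\left(-281714\right) \left(- \frac{1}{181841}\right) + 2 \cdot 492 \cdot 496 \left(- \frac{1}{365}\right)} = \frac{1}{\frac{281714}{181841} + 488064 \left(- \frac{1}{365}\right)} = \frac{1}{\frac{281714}{181841} - \frac{488064}{365}} = \frac{1}{- \frac{88647220214}{66371965}} = - \frac{66371965}{88647220214}$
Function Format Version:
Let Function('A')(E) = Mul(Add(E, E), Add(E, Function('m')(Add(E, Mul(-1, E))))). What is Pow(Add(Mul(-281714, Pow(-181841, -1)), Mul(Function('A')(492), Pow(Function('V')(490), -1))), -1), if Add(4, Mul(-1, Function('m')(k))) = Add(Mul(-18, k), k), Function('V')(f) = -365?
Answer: Rational(-66371965, 88647220214) ≈ -0.00074872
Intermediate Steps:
Function('m')(k) = Add(4, Mul(17, k)) (Function('m')(k) = Add(4, Mul(-1, Add(Mul(-18, k), k))) = Add(4, Mul(-1, Mul(-17, k))) = Add(4, Mul(17, k)))
Function('A')(E) = Mul(2, E, Add(4, E)) (Function('A')(E) = Mul(Add(E, E), Add(E, Add(4, Mul(17, Add(E, Mul(-1, E)))))) = Mul(Mul(2, E), Add(E, Add(4, Mul(17, 0)))) = Mul(Mul(2, E), Add(E, Add(4, 0))) = Mul(Mul(2, E), Add(E, 4)) = Mul(Mul(2, E), Add(4, E)) = Mul(2, E, Add(4, E)))
Pow(Add(Mul(-281714, Pow(-181841, -1)), Mul(Function('A')(492), Pow(Function('V')(490), -1))), -1) = Pow(Add(Mul(-281714, Pow(-181841, -1)), Mul(Mul(2, 492, Add(4, 492)), Pow(-365, -1))), -1) = Pow(Add(Mul(-281714, Rational(-1, 181841)), Mul(Mul(2, 492, 496), Rational(-1, 365))), -1) = Pow(Add(Rational(281714, 181841), Mul(488064, Rational(-1, 365))), -1) = Pow(Add(Rational(281714, 181841), Rational(-488064, 365)), -1) = Pow(Rational(-88647220214, 66371965), -1) = Rational(-66371965, 88647220214)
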